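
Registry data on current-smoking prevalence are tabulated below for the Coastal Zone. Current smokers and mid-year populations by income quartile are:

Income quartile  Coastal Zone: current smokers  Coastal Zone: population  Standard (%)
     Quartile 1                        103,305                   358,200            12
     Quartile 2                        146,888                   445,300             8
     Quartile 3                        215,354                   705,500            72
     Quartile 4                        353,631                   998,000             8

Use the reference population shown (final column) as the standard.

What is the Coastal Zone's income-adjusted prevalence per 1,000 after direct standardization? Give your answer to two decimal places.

309.12

Income-specific rates per 1,000 for the Coastal Zone: 288.400, 329.863, 305.250, 354.340.
Standard weights: 0.12, 0.08, 0.72, 0.08.
Standardized rate: 0.1200×288.400 + 0.0800×329.863 + 0.7200×305.250 + 0.0800×354.340 = 309.1244 per 1,000.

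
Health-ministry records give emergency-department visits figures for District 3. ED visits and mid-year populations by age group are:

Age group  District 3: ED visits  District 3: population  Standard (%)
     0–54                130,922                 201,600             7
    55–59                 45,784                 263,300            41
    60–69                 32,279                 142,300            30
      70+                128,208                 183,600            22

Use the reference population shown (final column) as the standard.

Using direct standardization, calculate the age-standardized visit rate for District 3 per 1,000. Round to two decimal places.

Age-specific rates per 1,000 for District 3: 649.415, 173.885, 226.838, 698.301.
Standard weights: 0.07, 0.41, 0.30, 0.22.
Standardized rate: 0.0700×649.415 + 0.4100×173.885 + 0.3000×226.838 + 0.2200×698.301 = 338.4294 per 1,000.

338.43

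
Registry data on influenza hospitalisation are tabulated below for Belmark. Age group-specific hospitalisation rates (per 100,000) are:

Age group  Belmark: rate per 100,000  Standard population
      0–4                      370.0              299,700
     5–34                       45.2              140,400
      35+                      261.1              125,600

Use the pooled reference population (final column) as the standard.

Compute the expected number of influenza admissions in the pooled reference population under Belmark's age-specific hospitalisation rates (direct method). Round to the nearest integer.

1500

Expected influenza admissions = Σ (standard pop × age-specific rate ÷ 100,000)
= 299,700×370.0/100,000 + 140,400×45.2/100,000 + 125,600×261.1/100,000
= 1108.89 + 63.46 + 327.94 = 1500.29.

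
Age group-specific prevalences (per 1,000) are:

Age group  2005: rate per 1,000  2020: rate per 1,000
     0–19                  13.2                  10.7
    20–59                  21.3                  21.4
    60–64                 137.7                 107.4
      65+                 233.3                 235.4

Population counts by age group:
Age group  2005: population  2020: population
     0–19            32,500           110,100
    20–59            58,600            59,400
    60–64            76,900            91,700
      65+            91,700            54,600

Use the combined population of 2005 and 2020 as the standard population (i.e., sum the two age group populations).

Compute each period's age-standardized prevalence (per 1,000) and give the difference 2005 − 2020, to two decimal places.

Combined standard total = 575,500; weights = 0.2478, 0.2050, 0.2930, 0.2542.
2005: 0.2478×13.2 + 0.2050×21.3 + 0.2930×137.7 + 0.2542×233.3 = 107.2871 per 1,000.
2020: 0.2478×10.7 + 0.2050×21.4 + 0.2930×107.4 + 0.2542×235.4 = 98.3452 per 1,000.
Difference = 107.2871 − 98.3452 = 8.9419.

8.94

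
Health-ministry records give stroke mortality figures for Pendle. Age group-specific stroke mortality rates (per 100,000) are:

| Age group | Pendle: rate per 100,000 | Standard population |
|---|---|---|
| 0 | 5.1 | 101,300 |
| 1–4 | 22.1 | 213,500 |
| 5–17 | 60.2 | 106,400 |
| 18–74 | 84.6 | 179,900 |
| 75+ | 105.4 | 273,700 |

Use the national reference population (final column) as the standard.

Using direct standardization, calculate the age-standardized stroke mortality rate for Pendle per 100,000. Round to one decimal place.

63.7

Standard total = 874,800; weights = 0.1158, 0.2441, 0.1216, 0.2056, 0.3129.
Standardized rate: 0.1158×5.1 + 0.2441×22.1 + 0.1216×60.2 + 0.2056×84.6 + 0.3129×105.4 = 63.6806 per 100,000.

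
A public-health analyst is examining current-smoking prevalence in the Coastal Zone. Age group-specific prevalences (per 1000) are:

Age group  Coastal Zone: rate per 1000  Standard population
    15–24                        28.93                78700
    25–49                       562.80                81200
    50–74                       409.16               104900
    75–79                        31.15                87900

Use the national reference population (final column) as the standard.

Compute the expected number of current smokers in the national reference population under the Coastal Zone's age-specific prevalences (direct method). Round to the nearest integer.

Expected current smokers = Σ (standard pop × age-specific rate ÷ 1000)
= 78700×28.93/1000 + 81200×562.80/1000 + 104900×409.16/1000 + 87900×31.15/1000
= 2276.79 + 45699.36 + 42920.88 + 2738.09 = 93635.12.

93635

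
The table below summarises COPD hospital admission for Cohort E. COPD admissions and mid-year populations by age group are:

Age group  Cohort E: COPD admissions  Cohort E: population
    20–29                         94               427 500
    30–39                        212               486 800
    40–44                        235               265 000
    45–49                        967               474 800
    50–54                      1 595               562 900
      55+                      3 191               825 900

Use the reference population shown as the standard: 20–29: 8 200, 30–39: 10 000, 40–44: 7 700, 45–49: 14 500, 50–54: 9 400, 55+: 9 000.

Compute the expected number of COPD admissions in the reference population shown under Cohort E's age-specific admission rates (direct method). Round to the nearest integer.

104

Age-specific rates per 10 000 for Cohort E: 2.20, 4.35, 8.87, 20.37, 28.34, 38.64.
Expected COPD admissions = Σ (standard pop × age-specific rate ÷ 10 000)
= 8 200×2.20/10 000 + 10 000×4.35/10 000 + 7 700×8.87/10 000 + 14 500×20.37/10 000 + 9 400×28.34/10 000 + 9 000×38.64/10 000
= 1.80 + 4.35 + 6.83 + 29.53 + 26.64 + 34.77 = 103.93.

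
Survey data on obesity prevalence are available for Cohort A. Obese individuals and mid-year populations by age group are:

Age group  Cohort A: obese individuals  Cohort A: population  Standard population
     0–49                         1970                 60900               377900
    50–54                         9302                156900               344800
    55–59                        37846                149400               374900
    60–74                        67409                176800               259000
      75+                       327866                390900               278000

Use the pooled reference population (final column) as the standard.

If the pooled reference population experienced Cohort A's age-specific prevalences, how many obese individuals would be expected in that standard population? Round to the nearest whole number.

459557

Age-specific rates per 1000 for Cohort A: 32.348, 59.286, 253.320, 381.273, 838.746.
Expected obese individuals = Σ (standard pop × age-specific rate ÷ 1000)
= 377900×32.348/1000 + 344800×59.286/1000 + 374900×253.320/1000 + 259000×381.273/1000 + 278000×838.746/1000
= 12224.35 + 20441.87 + 94969.65 + 98749.61 + 233171.52 = 459557.00.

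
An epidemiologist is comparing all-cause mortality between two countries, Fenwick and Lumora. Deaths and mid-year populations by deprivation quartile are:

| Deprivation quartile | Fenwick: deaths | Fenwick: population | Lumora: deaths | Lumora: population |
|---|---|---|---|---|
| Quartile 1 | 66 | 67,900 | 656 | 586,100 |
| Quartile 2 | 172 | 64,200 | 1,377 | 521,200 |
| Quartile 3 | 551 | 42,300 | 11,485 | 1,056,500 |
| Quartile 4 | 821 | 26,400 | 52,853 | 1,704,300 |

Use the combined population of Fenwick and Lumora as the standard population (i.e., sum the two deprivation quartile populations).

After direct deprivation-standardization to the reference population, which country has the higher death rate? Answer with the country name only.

Deprivation-specific rates per 1,000 for Fenwick: 0.972, 2.679, 13.026, 31.098.
For Lumora: 1.119, 2.642, 10.871, 31.012.
Combined standard total = 4,068,900; weights = 0.1607, 0.1439, 0.2700, 0.4253.
Fenwick: 0.1607×0.972 + 0.1439×2.679 + 0.2700×13.026 + 0.4253×31.098 = 17.2870 per 1,000.
Lumora: 0.1607×1.119 + 0.1439×2.642 + 0.2700×10.871 + 0.4253×31.012 = 16.6864 per 1,000.
The crude rates (8.02 vs 17.16) would put Lumora higher, but that reflects its deprivation composition; once standardized to a common deprivation structure, Fenwick has the higher underlying rate.

Fenwick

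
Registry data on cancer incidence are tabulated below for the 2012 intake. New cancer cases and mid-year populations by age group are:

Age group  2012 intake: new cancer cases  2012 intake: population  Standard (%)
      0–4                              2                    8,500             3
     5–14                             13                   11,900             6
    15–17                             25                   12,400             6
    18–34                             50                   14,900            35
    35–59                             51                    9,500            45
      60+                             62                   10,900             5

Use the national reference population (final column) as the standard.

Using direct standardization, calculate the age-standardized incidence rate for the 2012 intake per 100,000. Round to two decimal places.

Age-specific rates per 100,000 for the 2012 intake: 23.53, 109.24, 201.61, 335.57, 536.84, 568.81.
Standard weights: 0.03, 0.06, 0.06, 0.35, 0.45, 0.05.
Standardized rate: 0.0300×23.53 + 0.0600×109.24 + 0.0600×201.61 + 0.3500×335.57 + 0.4500×536.84 + 0.0500×568.81 = 406.8263 per 100,000.

406.83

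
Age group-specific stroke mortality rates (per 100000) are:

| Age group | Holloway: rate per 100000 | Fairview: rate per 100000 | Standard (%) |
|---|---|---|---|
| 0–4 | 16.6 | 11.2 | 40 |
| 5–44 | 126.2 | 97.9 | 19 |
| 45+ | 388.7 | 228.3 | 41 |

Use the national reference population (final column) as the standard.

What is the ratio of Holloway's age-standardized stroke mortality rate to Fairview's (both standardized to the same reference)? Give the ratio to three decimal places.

1.628

Standard weights: 0.40, 0.19, 0.41.
Holloway: 0.4000×16.6 + 0.1900×126.2 + 0.4100×388.7 = 189.9850 per 100000.
Fairview: 0.4000×11.2 + 0.1900×97.9 + 0.4100×228.3 = 116.6840 per 100000.
Ratio = 189.9850 ÷ 116.6840 = 1.62820.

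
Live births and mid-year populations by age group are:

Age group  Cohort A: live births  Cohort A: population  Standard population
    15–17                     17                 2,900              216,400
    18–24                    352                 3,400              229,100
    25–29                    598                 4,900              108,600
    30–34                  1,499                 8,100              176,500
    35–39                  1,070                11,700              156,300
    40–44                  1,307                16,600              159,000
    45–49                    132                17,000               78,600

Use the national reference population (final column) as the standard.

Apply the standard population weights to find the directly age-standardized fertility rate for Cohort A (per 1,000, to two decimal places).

Age-specific rates per 1,000 for Cohort A: 5.862, 103.529, 122.041, 185.062, 91.453, 78.735, 7.765.
Standard total = 1,124,500; weights = 0.1924, 0.2037, 0.0966, 0.1570, 0.1390, 0.1414, 0.0699.
Standardized rate: 0.1924×5.862 + 0.2037×103.529 + 0.0966×122.041 + 0.1570×185.062 + 0.1390×91.453 + 0.1414×78.735 + 0.0699×7.765 = 87.4410 per 1,000.

87.44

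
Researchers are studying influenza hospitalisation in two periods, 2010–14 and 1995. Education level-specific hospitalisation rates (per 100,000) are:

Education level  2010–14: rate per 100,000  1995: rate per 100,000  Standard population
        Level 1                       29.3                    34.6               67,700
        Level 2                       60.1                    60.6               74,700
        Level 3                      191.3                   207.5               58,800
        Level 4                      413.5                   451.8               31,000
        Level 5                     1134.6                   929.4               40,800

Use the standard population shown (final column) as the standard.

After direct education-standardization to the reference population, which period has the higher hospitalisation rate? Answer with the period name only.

2010–14

Standard total = 273,000; weights = 0.2480, 0.2736, 0.2154, 0.1136, 0.1495.
2010–14: 0.2480×29.3 + 0.2736×60.1 + 0.2154×191.3 + 0.1136×413.5 + 0.1495×1134.6 = 281.4348 per 100,000.
1995: 0.2480×34.6 + 0.2736×60.6 + 0.2154×207.5 + 0.1136×451.8 + 0.1495×929.4 = 260.0570 per 100,000.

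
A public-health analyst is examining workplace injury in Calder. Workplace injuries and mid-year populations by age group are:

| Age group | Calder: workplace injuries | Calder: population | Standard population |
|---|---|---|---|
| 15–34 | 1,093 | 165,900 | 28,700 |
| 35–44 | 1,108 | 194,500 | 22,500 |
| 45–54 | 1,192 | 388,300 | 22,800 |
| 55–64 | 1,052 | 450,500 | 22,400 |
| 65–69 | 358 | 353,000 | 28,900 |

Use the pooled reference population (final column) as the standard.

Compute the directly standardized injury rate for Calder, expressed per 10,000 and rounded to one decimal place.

37.4

Age-specific rates per 10,000 for Calder: 65.88, 56.97, 30.70, 23.35, 10.14.
Standard total = 125,300; weights = 0.2291, 0.1796, 0.1820, 0.1788, 0.2306.
Standardized rate: 0.2291×65.88 + 0.1796×56.97 + 0.1820×30.70 + 0.1788×23.35 + 0.2306×10.14 = 37.4196 per 10,000.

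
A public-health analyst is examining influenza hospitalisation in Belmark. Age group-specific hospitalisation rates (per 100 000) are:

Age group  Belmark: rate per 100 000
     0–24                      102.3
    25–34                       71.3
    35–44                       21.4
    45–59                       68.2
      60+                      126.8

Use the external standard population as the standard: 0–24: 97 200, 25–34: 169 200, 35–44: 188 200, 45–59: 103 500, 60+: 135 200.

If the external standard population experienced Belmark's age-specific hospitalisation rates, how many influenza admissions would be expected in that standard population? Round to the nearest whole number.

Expected influenza admissions = Σ (standard pop × age-specific rate ÷ 100 000)
= 97 200×102.3/100 000 + 169 200×71.3/100 000 + 188 200×21.4/100 000 + 103 500×68.2/100 000 + 135 200×126.8/100 000
= 99.44 + 120.64 + 40.27 + 70.59 + 171.43 = 502.37.

502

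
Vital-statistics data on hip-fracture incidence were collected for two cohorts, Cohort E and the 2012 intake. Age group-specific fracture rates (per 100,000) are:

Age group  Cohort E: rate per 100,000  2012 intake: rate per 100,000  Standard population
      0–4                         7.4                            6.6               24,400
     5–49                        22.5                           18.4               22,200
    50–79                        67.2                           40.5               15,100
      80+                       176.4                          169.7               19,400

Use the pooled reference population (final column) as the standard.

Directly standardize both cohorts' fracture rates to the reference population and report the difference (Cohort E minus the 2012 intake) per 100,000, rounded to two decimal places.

7.94

Standard total = 81,100; weights = 0.3009, 0.2737, 0.1862, 0.2392.
Cohort E: 0.3009×7.4 + 0.2737×22.5 + 0.1862×67.2 + 0.2392×176.4 = 63.0942 per 100,000.
The 2012 intake: 0.3009×6.6 + 0.2737×18.4 + 0.1862×40.5 + 0.2392×169.7 = 55.1572 per 100,000.
Difference = 63.0942 − 55.1572 = 7.9370.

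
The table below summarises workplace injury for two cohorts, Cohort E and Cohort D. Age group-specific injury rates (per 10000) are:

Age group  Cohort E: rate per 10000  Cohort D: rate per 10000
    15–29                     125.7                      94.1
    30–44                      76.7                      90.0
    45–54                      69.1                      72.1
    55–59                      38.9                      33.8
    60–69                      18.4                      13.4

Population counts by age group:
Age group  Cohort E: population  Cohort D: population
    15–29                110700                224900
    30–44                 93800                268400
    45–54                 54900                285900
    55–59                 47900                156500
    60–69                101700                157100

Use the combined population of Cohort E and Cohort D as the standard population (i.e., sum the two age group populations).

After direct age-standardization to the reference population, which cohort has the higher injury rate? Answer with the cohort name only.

Cohort E

Combined standard total = 1501800; weights = 0.2235, 0.2412, 0.2269, 0.1361, 0.1723.
Cohort E: 0.2235×125.7 + 0.2412×76.7 + 0.2269×69.1 + 0.1361×38.9 + 0.1723×18.4 = 70.7338 per 10000.
Cohort D: 0.2235×94.1 + 0.2412×90.0 + 0.2269×72.1 + 0.1361×33.8 + 0.1723×13.4 = 66.0050 per 10000.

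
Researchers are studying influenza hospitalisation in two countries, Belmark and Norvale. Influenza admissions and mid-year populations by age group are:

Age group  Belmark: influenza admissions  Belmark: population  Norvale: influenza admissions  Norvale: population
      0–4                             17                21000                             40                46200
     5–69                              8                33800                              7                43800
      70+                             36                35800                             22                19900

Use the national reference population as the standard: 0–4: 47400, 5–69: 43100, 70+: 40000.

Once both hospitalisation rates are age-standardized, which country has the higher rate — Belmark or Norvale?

Norvale

Age-specific rates per 100000 for Belmark: 80.95, 23.67, 100.56.
For Norvale: 86.58, 15.98, 110.55.
Standard total = 130500; weights = 0.3632, 0.3303, 0.3065.
Belmark: 0.3632×80.95 + 0.3303×23.67 + 0.3065×100.56 = 68.0430 per 100000.
Norvale: 0.3632×86.58 + 0.3303×15.98 + 0.3065×110.55 = 70.6116 per 100000.
The crude rates (67.33 vs 62.78) would put Belmark higher, but that reflects its age composition; once standardized to a common age structure, Norvale has the higher underlying rate.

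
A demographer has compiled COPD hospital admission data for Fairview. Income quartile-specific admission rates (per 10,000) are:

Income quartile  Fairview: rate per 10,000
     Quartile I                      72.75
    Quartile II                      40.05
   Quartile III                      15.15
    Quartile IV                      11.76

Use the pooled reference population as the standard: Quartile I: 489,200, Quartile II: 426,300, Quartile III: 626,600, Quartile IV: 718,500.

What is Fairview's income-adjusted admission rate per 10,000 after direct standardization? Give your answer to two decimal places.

Standard total = 2,260,600; weights = 0.2164, 0.1886, 0.2772, 0.3178.
Standardized rate: 0.2164×72.75 + 0.1886×40.05 + 0.2772×15.15 + 0.3178×11.76 = 31.2329 per 10,000.

31.23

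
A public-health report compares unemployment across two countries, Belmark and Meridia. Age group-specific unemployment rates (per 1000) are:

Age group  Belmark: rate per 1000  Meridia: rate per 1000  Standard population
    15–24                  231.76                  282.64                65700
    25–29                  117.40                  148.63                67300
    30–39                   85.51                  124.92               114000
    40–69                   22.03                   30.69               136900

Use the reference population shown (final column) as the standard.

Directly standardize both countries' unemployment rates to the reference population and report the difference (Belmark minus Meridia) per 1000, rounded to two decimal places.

-28.97

Standard total = 383900; weights = 0.1711, 0.1753, 0.2970, 0.3566.
Belmark: 0.1711×231.76 + 0.1753×117.40 + 0.2970×85.51 + 0.3566×22.03 = 93.4923 per 1000.
Meridia: 0.1711×282.64 + 0.1753×148.63 + 0.2970×124.92 + 0.3566×30.69 = 122.4657 per 1000.
Difference = 93.4923 − 122.4657 = -28.9734.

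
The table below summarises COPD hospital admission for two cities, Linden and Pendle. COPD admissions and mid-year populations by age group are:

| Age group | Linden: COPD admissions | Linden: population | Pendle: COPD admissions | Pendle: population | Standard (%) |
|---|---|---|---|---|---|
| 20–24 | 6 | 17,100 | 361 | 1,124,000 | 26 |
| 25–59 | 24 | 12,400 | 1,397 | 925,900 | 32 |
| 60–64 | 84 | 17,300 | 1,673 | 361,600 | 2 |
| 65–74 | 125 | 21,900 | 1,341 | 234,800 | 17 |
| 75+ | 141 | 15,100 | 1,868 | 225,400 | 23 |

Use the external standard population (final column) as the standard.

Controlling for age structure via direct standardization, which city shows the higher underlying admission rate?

Age-specific rates per 10,000 for Linden: 3.51, 19.35, 48.55, 57.08, 93.38.
For Pendle: 3.21, 15.09, 46.27, 57.11, 82.87.
Standard weights: 0.26, 0.32, 0.02, 0.17, 0.23.
Linden: 0.2600×3.51 + 0.3200×19.35 + 0.0200×48.55 + 0.1700×57.08 + 0.2300×93.38 = 39.2569 per 10,000.
Pendle: 0.2600×3.21 + 0.3200×15.09 + 0.0200×46.27 + 0.1700×57.11 + 0.2300×82.87 = 35.3589 per 10,000.

Linden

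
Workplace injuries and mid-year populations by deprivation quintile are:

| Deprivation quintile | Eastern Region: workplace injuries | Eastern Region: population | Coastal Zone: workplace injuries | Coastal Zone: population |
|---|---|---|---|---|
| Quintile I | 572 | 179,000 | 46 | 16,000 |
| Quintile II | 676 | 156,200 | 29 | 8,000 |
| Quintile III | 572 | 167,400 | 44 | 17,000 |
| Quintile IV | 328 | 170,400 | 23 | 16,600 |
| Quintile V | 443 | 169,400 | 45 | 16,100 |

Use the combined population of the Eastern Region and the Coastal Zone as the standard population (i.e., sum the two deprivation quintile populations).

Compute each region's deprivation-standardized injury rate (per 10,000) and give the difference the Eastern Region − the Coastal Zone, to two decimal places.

4.35

Deprivation-specific rates per 10,000 for the Eastern Region: 31.96, 43.28, 34.17, 19.25, 26.15.
For the Coastal Zone: 28.75, 36.25, 25.88, 13.86, 27.95.
Combined standard total = 916,100; weights = 0.2129, 0.1792, 0.2013, 0.2041, 0.2025.
The Eastern Region: 0.2129×31.96 + 0.1792×43.28 + 0.2013×34.17 + 0.2041×19.25 + 0.2025×26.15 = 30.6615 per 10,000.
The Coastal Zone: 0.2129×28.75 + 0.1792×36.25 + 0.2013×25.88 + 0.2041×13.86 + 0.2025×27.95 = 26.3148 per 10,000.
Difference = 30.6615 − 26.3148 = 4.3467.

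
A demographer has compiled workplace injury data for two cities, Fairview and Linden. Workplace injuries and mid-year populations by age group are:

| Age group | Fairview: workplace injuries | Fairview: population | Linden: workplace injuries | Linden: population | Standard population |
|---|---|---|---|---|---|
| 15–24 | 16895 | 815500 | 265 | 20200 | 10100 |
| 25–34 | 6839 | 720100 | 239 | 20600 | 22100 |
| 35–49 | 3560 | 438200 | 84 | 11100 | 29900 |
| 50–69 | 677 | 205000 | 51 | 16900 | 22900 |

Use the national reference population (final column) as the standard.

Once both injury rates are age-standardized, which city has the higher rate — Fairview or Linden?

Age-specific rates per 10000 for Fairview: 207.17, 94.97, 81.24, 33.02.
For Linden: 131.19, 116.02, 75.68, 30.18.
Standard total = 85000; weights = 0.1188, 0.2600, 0.3518, 0.2694.
Fairview: 0.1188×207.17 + 0.2600×94.97 + 0.3518×81.24 + 0.2694×33.02 = 86.7851 per 10000.
Linden: 0.1188×131.19 + 0.2600×116.02 + 0.3518×75.68 + 0.2694×30.18 = 80.5035 per 10000.

Fairview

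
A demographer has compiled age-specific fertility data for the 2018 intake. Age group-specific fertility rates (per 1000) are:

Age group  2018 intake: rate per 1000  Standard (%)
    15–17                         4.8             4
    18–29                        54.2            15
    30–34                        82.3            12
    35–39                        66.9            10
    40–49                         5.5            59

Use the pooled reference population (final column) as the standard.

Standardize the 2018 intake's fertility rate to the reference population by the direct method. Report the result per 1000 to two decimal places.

28.13

Standard weights: 0.04, 0.15, 0.12, 0.10, 0.59.
Standardized rate: 0.0400×4.8 + 0.1500×54.2 + 0.1200×82.3 + 0.1000×66.9 + 0.5900×5.5 = 28.1330 per 1000.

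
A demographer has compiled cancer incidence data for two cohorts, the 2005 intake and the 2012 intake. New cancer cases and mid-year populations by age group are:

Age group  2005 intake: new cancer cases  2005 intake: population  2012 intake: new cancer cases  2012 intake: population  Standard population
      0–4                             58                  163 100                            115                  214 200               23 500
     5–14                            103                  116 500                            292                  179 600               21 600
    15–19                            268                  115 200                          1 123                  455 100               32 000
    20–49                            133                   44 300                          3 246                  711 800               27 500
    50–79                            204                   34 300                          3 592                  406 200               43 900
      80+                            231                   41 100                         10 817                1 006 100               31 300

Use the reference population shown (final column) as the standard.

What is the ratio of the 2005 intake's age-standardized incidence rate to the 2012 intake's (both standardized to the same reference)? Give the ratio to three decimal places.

Age-specific rates per 100 000 for the 2005 intake: 35.56, 88.41, 232.64, 300.23, 594.75, 562.04.
For the 2012 intake: 53.69, 162.58, 246.76, 456.03, 884.29, 1075.14.
Standard total = 179 800; weights = 0.1307, 0.1201, 0.1780, 0.1529, 0.2442, 0.1741.
The 2005 intake: 0.1307×35.56 + 0.1201×88.41 + 0.1780×232.64 + 0.1529×300.23 + 0.2442×594.75 + 0.1741×562.04 = 345.6486 per 100 000.
The 2012 intake: 0.1307×53.69 + 0.1201×162.58 + 0.1780×246.76 + 0.1529×456.03 + 0.2442×884.29 + 0.1741×1075.14 = 543.2865 per 100 000.
Ratio = 345.6486 ÷ 543.2865 = 0.63622.

0.636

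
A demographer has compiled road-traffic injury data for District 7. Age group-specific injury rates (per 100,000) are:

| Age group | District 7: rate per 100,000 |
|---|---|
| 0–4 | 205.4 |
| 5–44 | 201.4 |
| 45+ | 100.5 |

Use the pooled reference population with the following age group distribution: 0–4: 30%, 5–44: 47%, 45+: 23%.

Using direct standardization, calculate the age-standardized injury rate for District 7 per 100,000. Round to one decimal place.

Standard weights: 0.30, 0.47, 0.23.
Standardized rate: 0.3000×205.4 + 0.4700×201.4 + 0.2300×100.5 = 179.3930 per 100,000.

179.4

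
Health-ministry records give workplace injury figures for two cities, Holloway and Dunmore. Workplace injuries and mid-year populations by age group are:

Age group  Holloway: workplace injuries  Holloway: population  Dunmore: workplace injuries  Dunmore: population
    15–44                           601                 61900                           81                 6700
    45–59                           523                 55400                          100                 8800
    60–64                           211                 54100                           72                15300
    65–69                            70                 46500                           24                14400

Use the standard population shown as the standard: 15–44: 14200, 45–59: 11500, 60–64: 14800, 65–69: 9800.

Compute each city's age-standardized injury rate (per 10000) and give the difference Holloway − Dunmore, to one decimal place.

Age-specific rates per 10000 for Holloway: 97.09, 94.40, 39.00, 15.05.
For Dunmore: 120.90, 113.64, 47.06, 16.67.
Standard total = 50300; weights = 0.2823, 0.2286, 0.2942, 0.1948.
Holloway: 0.2823×97.09 + 0.2286×94.40 + 0.2942×39.00 + 0.1948×15.05 = 63.4018 per 10000.
Dunmore: 0.2823×120.90 + 0.2286×113.64 + 0.2942×47.06 + 0.1948×16.67 = 77.2035 per 10000.
Difference = 63.4018 − 77.2035 = -13.8017.

-13.8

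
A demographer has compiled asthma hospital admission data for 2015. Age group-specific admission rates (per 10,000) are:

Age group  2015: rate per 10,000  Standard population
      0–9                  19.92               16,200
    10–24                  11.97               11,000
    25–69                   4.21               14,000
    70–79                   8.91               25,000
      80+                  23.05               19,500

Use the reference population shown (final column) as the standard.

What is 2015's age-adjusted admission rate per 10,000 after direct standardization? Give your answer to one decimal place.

13.8

Standard total = 85,700; weights = 0.1890, 0.1284, 0.1634, 0.2917, 0.2275.
Standardized rate: 0.1890×19.92 + 0.1284×11.97 + 0.1634×4.21 + 0.2917×8.91 + 0.2275×23.05 = 13.8336 per 10,000.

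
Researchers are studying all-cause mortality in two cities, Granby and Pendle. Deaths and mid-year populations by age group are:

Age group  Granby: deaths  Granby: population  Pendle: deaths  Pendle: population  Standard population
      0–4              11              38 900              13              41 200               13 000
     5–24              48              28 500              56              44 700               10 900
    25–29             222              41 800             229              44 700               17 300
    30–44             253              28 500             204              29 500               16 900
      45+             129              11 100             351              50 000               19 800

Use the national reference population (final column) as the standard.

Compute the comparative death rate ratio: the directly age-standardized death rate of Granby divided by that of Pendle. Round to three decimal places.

Age-specific rates per 1 000 for Granby: 0.283, 1.684, 5.311, 8.877, 11.622.
For Pendle: 0.316, 1.253, 5.123, 6.915, 7.020.
Standard total = 77 900; weights = 0.1669, 0.1399, 0.2221, 0.2169, 0.2542.
Granby: 0.1669×0.283 + 0.1399×1.684 + 0.2221×5.311 + 0.2169×8.877 + 0.2542×11.622 = 6.3421 per 1 000.
Pendle: 0.1669×0.316 + 0.1399×1.253 + 0.2221×5.123 + 0.2169×6.915 + 0.2542×7.020 = 4.6502 per 1 000.
Ratio = 6.3421 ÷ 4.6502 = 1.36383.

1.364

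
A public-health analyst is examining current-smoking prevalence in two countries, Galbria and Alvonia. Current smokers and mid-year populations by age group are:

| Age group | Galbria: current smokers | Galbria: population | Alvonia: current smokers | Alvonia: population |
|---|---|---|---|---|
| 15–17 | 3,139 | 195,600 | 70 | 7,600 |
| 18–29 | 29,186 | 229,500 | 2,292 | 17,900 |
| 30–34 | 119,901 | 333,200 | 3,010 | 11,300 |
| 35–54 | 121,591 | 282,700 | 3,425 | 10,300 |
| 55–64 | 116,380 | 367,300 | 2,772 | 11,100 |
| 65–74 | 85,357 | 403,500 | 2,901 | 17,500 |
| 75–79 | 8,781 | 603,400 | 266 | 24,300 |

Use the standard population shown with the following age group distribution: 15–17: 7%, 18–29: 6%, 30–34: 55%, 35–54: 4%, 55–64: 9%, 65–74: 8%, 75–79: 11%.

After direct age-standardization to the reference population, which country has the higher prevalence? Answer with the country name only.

Age-specific rates per 1,000 for Galbria: 16.048, 127.172, 359.847, 430.106, 316.853, 211.542, 14.553.
For Alvonia: 9.211, 128.045, 266.372, 332.524, 249.730, 165.771, 10.947.
Standard weights: 0.07, 0.06, 0.55, 0.04, 0.09, 0.08, 0.11.
Galbria: 0.0700×16.048 + 0.0600×127.172 + 0.5500×359.847 + 0.0400×430.106 + 0.0900×316.853 + 0.0800×211.542 + 0.1100×14.553 = 270.9146 per 1,000.
Alvonia: 0.0700×9.211 + 0.0600×128.045 + 0.5500×266.372 + 0.0400×332.524 + 0.0900×249.730 + 0.0800×165.771 + 0.1100×10.947 = 205.0743 per 1,000.

Galbria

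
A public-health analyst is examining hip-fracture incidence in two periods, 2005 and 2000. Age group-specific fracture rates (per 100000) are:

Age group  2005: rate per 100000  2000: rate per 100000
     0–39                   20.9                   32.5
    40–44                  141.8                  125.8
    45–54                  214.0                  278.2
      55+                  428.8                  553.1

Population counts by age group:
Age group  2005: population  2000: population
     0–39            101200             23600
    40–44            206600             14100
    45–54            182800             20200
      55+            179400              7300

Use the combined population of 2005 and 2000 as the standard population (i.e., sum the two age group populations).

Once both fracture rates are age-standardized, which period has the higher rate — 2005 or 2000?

2000

Combined standard total = 735200; weights = 0.1697, 0.3002, 0.2761, 0.2539.
2005: 0.1697×20.9 + 0.3002×141.8 + 0.2761×214.0 + 0.2539×428.8 = 214.0949 per 100000.
2000: 0.1697×32.5 + 0.3002×125.8 + 0.2761×278.2 + 0.2539×553.1 = 260.5528 per 100000.
The crude rates (220.08 vs 187.09) would put 2005 higher, but that reflects its age composition; once standardized to a common age structure, 2000 has the higher underlying rate.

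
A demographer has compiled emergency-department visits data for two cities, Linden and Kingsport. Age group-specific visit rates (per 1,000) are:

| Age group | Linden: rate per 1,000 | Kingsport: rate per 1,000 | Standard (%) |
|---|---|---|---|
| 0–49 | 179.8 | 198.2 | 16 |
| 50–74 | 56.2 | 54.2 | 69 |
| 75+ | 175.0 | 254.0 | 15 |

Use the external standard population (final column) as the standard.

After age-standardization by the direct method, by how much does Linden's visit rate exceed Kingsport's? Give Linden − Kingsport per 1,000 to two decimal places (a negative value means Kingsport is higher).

-13.41

Standard weights: 0.16, 0.69, 0.15.
Linden: 0.1600×179.8 + 0.6900×56.2 + 0.1500×175.0 = 93.7960 per 1,000.
Kingsport: 0.1600×198.2 + 0.6900×54.2 + 0.1500×254.0 = 107.2100 per 1,000.
Difference = 93.7960 − 107.2100 = -13.4140.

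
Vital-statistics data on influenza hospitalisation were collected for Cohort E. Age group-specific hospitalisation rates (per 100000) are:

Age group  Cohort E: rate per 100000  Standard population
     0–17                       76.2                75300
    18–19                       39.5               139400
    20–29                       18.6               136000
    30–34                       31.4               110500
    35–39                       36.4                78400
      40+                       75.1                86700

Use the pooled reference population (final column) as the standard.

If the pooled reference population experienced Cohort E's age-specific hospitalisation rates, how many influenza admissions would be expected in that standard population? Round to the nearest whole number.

Expected influenza admissions = Σ (standard pop × age-specific rate ÷ 100000)
= 75300×76.2/100000 + 139400×39.5/100000 + 136000×18.6/100000 + 110500×31.4/100000 + 78400×36.4/100000 + 86700×75.1/100000
= 57.38 + 55.06 + 25.30 + 34.70 + 28.54 + 65.11 = 266.08.

266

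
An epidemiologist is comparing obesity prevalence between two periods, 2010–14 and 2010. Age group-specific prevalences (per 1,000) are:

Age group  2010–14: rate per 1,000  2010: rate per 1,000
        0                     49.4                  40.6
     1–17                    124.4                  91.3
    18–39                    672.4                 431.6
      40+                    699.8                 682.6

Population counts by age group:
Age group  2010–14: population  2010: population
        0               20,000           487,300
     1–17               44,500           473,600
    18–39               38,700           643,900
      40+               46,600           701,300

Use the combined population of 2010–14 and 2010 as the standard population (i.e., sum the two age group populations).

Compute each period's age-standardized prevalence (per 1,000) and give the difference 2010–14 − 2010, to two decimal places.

Combined standard total = 2,455,900; weights = 0.2066, 0.2110, 0.2779, 0.3045.
2010–14: 0.2066×49.4 + 0.2110×124.4 + 0.2779×672.4 + 0.3045×699.8 = 436.4481 per 1,000.
2010: 0.2066×40.6 + 0.2110×91.3 + 0.2779×431.6 + 0.3045×682.6 = 355.4809 per 1,000.
Difference = 436.4481 − 355.4809 = 80.9672.

80.97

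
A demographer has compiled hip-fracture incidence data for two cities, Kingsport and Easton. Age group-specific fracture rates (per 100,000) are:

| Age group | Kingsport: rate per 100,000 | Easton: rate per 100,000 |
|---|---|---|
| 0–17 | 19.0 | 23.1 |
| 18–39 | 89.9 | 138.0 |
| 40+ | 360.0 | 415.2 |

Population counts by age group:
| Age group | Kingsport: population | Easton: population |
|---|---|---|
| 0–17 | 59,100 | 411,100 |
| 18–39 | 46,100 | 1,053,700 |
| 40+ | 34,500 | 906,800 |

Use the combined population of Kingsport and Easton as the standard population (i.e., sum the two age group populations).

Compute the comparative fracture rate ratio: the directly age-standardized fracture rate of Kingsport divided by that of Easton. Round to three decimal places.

0.807

Combined standard total = 2,511,300; weights = 0.1872, 0.4379, 0.3748.
Kingsport: 0.1872×19.0 + 0.4379×89.9 + 0.3748×360.0 = 177.8656 per 100,000.
Easton: 0.1872×23.1 + 0.4379×138.0 + 0.3748×415.2 = 220.3886 per 100,000.
Ratio = 177.8656 ÷ 220.3886 = 0.80705.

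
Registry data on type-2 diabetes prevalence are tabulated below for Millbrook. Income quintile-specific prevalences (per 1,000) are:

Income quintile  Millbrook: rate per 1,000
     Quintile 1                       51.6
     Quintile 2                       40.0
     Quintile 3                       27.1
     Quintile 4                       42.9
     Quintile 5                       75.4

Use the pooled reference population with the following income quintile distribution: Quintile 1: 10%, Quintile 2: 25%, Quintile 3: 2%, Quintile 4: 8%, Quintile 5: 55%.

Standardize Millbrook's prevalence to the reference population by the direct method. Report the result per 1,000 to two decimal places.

60.60

Standard weights: 0.10, 0.25, 0.02, 0.08, 0.55.
Standardized rate: 0.1000×51.6 + 0.2500×40.0 + 0.0200×27.1 + 0.0800×42.9 + 0.5500×75.4 = 60.6040 per 1,000.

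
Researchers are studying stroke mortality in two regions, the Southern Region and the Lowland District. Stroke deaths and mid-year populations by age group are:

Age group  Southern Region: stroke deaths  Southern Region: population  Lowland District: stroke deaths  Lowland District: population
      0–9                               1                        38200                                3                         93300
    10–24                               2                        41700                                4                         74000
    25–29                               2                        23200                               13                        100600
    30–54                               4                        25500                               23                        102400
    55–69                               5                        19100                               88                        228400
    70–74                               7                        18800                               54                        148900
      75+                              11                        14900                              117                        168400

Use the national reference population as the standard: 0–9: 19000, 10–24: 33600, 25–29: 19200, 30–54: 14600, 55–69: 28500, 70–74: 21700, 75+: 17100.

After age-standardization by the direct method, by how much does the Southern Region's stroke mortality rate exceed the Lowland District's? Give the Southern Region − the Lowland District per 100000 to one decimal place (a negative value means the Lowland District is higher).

Age-specific rates per 100000 for the Southern Region: 2.62, 4.80, 8.62, 15.69, 26.18, 37.23, 73.83.
For the Lowland District: 3.22, 5.41, 12.92, 22.46, 38.53, 36.27, 69.48.
Standard total = 153700; weights = 0.1236, 0.2186, 0.1249, 0.0950, 0.1854, 0.1412, 0.1113.
The Southern Region: 0.1236×2.62 + 0.2186×4.80 + 0.1249×8.62 + 0.0950×15.69 + 0.1854×26.18 + 0.1412×37.23 + 0.1113×73.83 = 22.2635 per 100000.
The Lowland District: 0.1236×3.22 + 0.2186×5.41 + 0.1249×12.92 + 0.0950×22.46 + 0.1854×38.53 + 0.1412×36.27 + 0.1113×69.48 = 25.3212 per 100000.
Difference = 22.2635 − 25.3212 = -3.0577.

-3.1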